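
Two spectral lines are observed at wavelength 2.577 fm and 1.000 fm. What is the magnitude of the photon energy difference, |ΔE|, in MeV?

759 MeV

Using E = hc/λ: E₁ = 7.7084e-11 J, E₂ = 1.9864e-10 J.
|ΔE| = |7.7084e-11 − 1.9864e-10| = 1.22e-10 J = 759 MeV.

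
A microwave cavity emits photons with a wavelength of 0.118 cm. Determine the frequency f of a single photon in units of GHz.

254 GHz

Take c = 2.99792458e8 m/s.
First convert: λ = 0.118 cm = 0.00118 m.
The photon relation is f = c/λ, giving f = 2.541e11 Hz.
Converting to GHz: f = 254.1 GHz ≈ 254 GHz.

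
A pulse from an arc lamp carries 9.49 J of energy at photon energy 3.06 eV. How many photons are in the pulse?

Per-photon energy: E = 4.903e-19 J (from energy = 3.06 eV).
N = E_total / E_photon = 9.49 J / 4.903e-19 J = 1.94e19.

1.94e19 photons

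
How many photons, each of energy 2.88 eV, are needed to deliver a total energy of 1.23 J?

2.67e18 photons

Per-photon energy: E = 4.614e-19 J (from energy = 2.88 eV).
N = E_total / E_photon = 1.23 J / 4.614e-19 J = 2.67e18.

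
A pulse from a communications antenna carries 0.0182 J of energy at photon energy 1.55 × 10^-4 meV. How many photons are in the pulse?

7.33 × 10^23 photons

Per-photon energy: E = 2.483 × 10^-26 J (from energy = 1.55 × 10^-4 meV).
N = E_total / E_photon = 0.0182 J / 2.483 × 10^-26 J = 7.33 × 10^23.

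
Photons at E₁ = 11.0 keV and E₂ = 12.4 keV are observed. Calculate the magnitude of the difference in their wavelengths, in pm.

Using λ = hc/E: λ₁ = 1.127e-10 m, λ₂ = 9.999e-11 m.
|Δλ| = |1.127e-10 − 9.999e-11| = 1.27e-11 m = 12.7 pm.

12.7 pm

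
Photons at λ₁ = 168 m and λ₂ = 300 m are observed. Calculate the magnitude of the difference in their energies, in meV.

3.25 × 10^-6 meV

Using E = hc/λ: E₁ = 1.182 × 10^-27 J, E₂ = 6.621 × 10^-28 J.
|ΔE| = |1.182 × 10^-27 − 6.621 × 10^-28| = 5.20 × 10^-28 J = 3.25 × 10^-6 meV.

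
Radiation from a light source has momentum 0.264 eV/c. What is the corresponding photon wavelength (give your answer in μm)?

In SI units: p = 0.264 eV/c = 1.4109e-28 kg·m/s.
Apply λ = h/p: λ = 4.696e-6 m.
Converting to μm: λ = 4.696 μm ≈ 4.70 μm.

4.70 μm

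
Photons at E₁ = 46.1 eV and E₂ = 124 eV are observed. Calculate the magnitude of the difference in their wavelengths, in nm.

16.9 nm

Using λ = hc/E: λ₁ = 2.689 × 10^-8 m, λ₂ = 9.999 × 10^-9 m.
|Δλ| = |2.689 × 10^-8 − 9.999 × 10^-9| = 1.69 × 10^-8 m = 16.9 nm.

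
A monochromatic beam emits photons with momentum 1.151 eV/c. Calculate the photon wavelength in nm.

In SI units: p = 1.151 eV/c = 6.1513e-28 kg·m/s.
The photon relation is λ = h/p, giving λ = 1.077e-6 m.
Converting to nm: λ = 1077 nm ≈ 1080 nm.

1080 nm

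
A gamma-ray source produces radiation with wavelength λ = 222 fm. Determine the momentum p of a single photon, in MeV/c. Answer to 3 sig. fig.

5.58 MeV/c

Convert to SI: λ = 222 fm = 2.22 × 10^-13 m.
For a photon p = h/λ, so p = 2.985 × 10^-21 kg·m/s.
Converting to MeV/c: p = 5.585 MeV/c ≈ 5.58 MeV/c.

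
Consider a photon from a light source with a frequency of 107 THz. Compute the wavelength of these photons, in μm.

Take c = 2.99792458e8 m/s.
First convert: f = 107 THz = 1.07e14 Hz.
For a photon λ = c/f, so λ = 2.802e-6 m.
Converting to μm: λ = 2.802 μm ≈ 2.80 μm.

2.80 μm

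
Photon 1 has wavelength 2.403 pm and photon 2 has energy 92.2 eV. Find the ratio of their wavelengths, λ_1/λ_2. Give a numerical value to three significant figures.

1.79e-4

λ_1 = 2.403e-12 m (from wavelength = 2.403 pm, via λ given directly).
λ_2 = 1.345e-8 m (from energy = 92.2 eV, via λ = hc/E).
Ratio = 2.403e-12 / 1.345e-8 = 1.79e-4.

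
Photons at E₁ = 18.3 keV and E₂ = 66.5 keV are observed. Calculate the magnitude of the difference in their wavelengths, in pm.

49.1 pm

Using λ = hc/E: λ₁ = 6.775 × 10^-11 m, λ₂ = 1.864 × 10^-11 m.
|Δλ| = |6.775 × 10^-11 − 1.864 × 10^-11| = 4.91 × 10^-11 m = 49.1 pm.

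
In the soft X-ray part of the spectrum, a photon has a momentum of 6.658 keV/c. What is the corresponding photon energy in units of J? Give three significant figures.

Use c = 2.99792458 × 10^8 m/s, 1 eV = 1.602176634 × 10^-19 J.
Convert to SI: p = 6.658 keV/c = 3.5582 × 10^-24 kg·m/s.
The photon relation is E = pc, giving E = 1.067 × 10^-15 J.
So E ≈ 1.07 × 10^-15 J.

1.07 × 10^-15 J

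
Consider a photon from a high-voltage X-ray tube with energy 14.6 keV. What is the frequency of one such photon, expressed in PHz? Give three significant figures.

3530 PHz

In SI units: E = 14.6 keV = 2.3392·10^-15 J.
Apply f = E/h: f = 3.530·10^18 Hz.
Converting to PHz: f = 3530 PHz ≈ 3530 PHz.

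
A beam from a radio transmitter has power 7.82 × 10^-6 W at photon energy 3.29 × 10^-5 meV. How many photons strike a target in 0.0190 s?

2.82 × 10^19 photons

Total energy: E_total = P·t = 7.82 × 10^-6 × 0.0190 = 1.486 × 10^-7 J.
Per-photon energy: E = 5.271 × 10^-27 J.
N = E_total / E_photon = 2.82 × 10^19.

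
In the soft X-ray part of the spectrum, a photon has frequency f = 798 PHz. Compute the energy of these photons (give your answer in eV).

3300 eV

First convert: f = 798 PHz = 7.98e17 Hz.
Apply E = hf: E = 5.288e-16 J.
Converting to eV: E = 3300 eV ≈ 3300 eV.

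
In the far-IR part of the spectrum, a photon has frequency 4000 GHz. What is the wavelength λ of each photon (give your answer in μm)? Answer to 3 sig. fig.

Use c = 2.99792458e8 m/s.
In SI units: f = 4000 GHz = 4.0e12 Hz.
Apply λ = c/f: λ = 7.495e-5 m.
Converting to μm: λ = 74.95 μm ≈ 74.9 μm.

74.9 μm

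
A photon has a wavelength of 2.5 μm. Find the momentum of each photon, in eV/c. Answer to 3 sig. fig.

0.496 eV/c

First convert: λ = 2.5 μm = 2.5·10^-6 m.
For a photon p = h/λ, so p = 2.650·10^-28 kg·m/s.
Converting to eV/c: p = 0.4959 eV/c ≈ 0.496 eV/c.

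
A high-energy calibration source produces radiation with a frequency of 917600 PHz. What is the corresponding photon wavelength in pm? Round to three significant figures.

Use c = 2.99792458 × 10^8 m/s.
In SI units: f = 917600 PHz = 9.176 × 10^20 Hz.
The photon relation is λ = c/f, giving λ = 3.267 × 10^-13 m.
Converting to pm: λ = 0.3267 pm ≈ 0.327 pm.

0.327 pm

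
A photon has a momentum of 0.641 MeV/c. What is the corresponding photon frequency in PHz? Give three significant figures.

1.55e5 PHz

First convert: p = 0.641 MeV/c = 3.4257e-22 kg·m/s.
For a photon f = pc/h, so f = 1.550e20 Hz.
Converting to PHz: f = 155000 PHz ≈ 1.55e5 PHz.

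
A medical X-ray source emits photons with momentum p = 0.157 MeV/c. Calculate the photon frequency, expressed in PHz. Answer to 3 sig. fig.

3.80e4 PHz

Use h = 6.62607015e-34 J·s, c = 2.99792458e8 m/s, 1 eV = 1.602176634e-19 J.
Convert to SI: p = 0.157 MeV/c = 8.3905e-23 kg·m/s.
The photon relation is f = pc/h, giving f = 3.796e19 Hz.
Converting to PHz: f = 37960 PHz ≈ 3.80e4 PHz.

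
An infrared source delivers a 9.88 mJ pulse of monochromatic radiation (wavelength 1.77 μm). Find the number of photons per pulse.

Per-photon energy: E = 1.122e-19 J (from wavelength = 1.77 μm).
N = E_total / E_photon = 0.00988 J / 1.122e-19 J = 8.80e16.

8.80e16 photons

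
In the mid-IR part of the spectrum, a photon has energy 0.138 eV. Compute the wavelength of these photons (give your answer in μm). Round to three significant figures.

8.98 μm

First convert: E = 0.138 eV = 2.2110e-20 J.
The photon relation is λ = hc/E, giving λ = 8.984e-6 m.
Converting to μm: λ = 8.984 μm ≈ 8.98 μm.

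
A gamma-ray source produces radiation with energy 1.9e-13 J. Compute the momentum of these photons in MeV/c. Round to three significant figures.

1.19 MeV/c

Use c = 2.99792458e8 m/s, 1 eV = 1.602176634e-19 J.
Apply p = E/c: p = 6.338e-22 kg·m/s.
Converting to MeV/c: p = 1.186 MeV/c ≈ 1.19 MeV/c.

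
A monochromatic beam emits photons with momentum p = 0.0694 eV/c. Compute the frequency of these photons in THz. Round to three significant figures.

16.8 THz

In SI units: p = 0.0694 eV/c = 3.7089 × 10^-29 kg·m/s.
Apply f = pc/h: f = 1.678 × 10^13 Hz.
Converting to THz: f = 16.78 THz ≈ 16.8 THz.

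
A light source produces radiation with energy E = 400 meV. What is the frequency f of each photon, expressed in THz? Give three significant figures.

96.7 THz

Take h = 6.62607015 × 10^-34 J·s, 1 eV = 1.602176634 × 10^-19 J.
Convert to SI: E = 400 meV = 6.4087 × 10^-20 J.
For a photon f = E/h, so f = 9.672 × 10^13 Hz.
Converting to THz: f = 96.72 THz ≈ 96.7 THz.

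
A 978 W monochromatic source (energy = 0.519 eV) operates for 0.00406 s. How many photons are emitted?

Total energy: E_total = P·t = 978 × 0.00406 = 3.971 J.
Per-photon energy: E = 8.315e-20 J.
N = E_total / E_photon = 4.78e19.

4.78e19 photons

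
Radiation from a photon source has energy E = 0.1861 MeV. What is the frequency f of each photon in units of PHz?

Convert to SI: E = 0.1861 MeV = 2.9817e-14 J.
For a photon f = E/h, so f = 4.500e19 Hz.
Converting to PHz: f = 45000 PHz ≈ 4.50e4 PHz.

4.50e4 PHz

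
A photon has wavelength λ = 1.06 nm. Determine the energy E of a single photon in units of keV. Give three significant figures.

Use h = 6.62607015·10^-34 J·s, c = 2.99792458·10^8 m/s, 1 eV = 1.602176634·10^-19 J.
Convert to SI: λ = 1.06 nm = 1.06·10^-9 m.
Apply E = hc/λ: E = 1.874·10^-16 J.
Converting to keV: E = 1.170 keV ≈ 1.17 keV.

1.17 keV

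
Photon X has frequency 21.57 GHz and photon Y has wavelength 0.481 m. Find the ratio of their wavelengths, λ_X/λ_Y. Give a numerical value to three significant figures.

λ_X = 0.01390 m (from frequency = 21.57 GHz, via λ = c/f).
λ_Y = 0.4810 m (from wavelength = 0.481 m, via λ given directly).
Ratio = 0.01390 / 0.4810 = 0.0289.

0.0289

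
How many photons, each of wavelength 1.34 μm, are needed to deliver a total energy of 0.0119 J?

Per-photon energy: E = 1.482·10^-19 J (from wavelength = 1.34 μm).
N = E_total / E_photon = 0.0119 J / 1.482·10^-19 J = 8.03·10^16.

8.03·10^16 photons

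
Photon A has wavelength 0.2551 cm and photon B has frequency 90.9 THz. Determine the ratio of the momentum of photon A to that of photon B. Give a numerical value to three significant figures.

p_A = 2.597e-31 kg·m/s (from wavelength = 0.2551 cm, via p = h/λ).
p_B = 2.009e-28 kg·m/s (from frequency = 90.9 THz, via p = hf/c).
Ratio = 2.597e-31 / 2.009e-28 = 1.29e-3.

1.29e-3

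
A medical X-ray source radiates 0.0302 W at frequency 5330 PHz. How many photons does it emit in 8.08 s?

Total energy: E_total = P·t = 0.0302 × 8.08 = 0.2440 J.
Per-photon energy: E = 3.532·10^-15 J.
N = E_total / E_photon = 6.91·10^13.

6.91·10^13 photons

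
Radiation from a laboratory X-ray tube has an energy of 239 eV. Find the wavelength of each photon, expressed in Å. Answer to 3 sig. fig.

(h = 6.62607015e-34 J·s, c = 2.99792458e8 m/s, 1 eV = 1.602176634e-19 J.)
Convert to SI: E = 239 eV = 3.8292e-17 J.
Apply λ = hc/E: λ = 5.188e-9 m.
Converting to Å: λ = 51.88 Å ≈ 51.9 Å.

51.9 Å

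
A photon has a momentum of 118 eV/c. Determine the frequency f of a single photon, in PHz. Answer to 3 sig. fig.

28.5 PHz

Use h = 6.62607015e-34 J·s, c = 2.99792458e8 m/s, 1 eV = 1.602176634e-19 J.
Convert to SI: p = 118 eV/c = 6.3063e-26 kg·m/s.
The photon relation is f = pc/h, giving f = 2.853e16 Hz.
Converting to PHz: f = 28.53 PHz ≈ 28.5 PHz.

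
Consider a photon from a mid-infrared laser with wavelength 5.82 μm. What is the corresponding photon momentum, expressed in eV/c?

0.213 eV/c

In SI units: λ = 5.82 μm = 5.82 × 10^-6 m.
The photon relation is p = h/λ, giving p = 1.139 × 10^-28 kg·m/s.
Converting to eV/c: p = 0.2130 eV/c ≈ 0.213 eV/c.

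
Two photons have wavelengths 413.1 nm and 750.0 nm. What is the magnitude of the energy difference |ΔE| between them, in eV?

Using E = hc/λ: E₁ = 4.8086 × 10^-19 J, E₂ = 2.6486 × 10^-19 J.
|ΔE| = |4.8086 × 10^-19 − 2.6486 × 10^-19| = 2.16 × 10^-19 J = 1.35 eV.

1.35 eV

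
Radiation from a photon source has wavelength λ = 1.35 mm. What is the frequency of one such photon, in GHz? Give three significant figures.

222 GHz

(c = 2.99792458e8 m/s.)
Convert to SI: λ = 1.35 mm = 0.00135 m.
The photon relation is f = c/λ, giving f = 2.221e11 Hz.
Converting to GHz: f = 222.1 GHz ≈ 222 GHz.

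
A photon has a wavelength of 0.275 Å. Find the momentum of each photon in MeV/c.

First convert: λ = 0.275 Å = 2.75·10^-11 m.
Since p = h/λ for a photon, p = 2.409·10^-23 kg·m/s.
Converting to MeV/c: p = 0.04509 MeV/c ≈ 0.0451 MeV/c.

0.0451 MeV/c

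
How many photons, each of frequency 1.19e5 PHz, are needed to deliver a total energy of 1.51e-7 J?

Per-photon energy: E = 7.885e-14 J (from frequency = 1.19e5 PHz).
N = E_total / E_photon = 1.51e-7 J / 7.885e-14 J = 1.92e6.

1.92e6 photons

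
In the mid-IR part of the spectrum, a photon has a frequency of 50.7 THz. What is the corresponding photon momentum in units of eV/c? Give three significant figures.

(h = 6.62607015·10^-34 J·s, c = 2.99792458·10^8 m/s, 1 eV = 1.602176634·10^-19 J.)
In SI units: f = 50.7 THz = 5.07·10^13 Hz.
Since p = hf/c for a photon, p = 1.121·10^-28 kg·m/s.
Converting to eV/c: p = 0.2097 eV/c ≈ 0.210 eV/c.

0.210 eV/c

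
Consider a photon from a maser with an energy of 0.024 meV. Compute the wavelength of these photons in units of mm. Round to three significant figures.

51.7 mm

Take h = 6.62607015e-34 J·s, c = 2.99792458e8 m/s, 1 eV = 1.602176634e-19 J.
In SI units: E = 0.024 meV = 3.8452e-24 J.
For a photon λ = hc/E, so λ = 0.05166 m.
Converting to mm: λ = 51.66 mm ≈ 51.7 mm.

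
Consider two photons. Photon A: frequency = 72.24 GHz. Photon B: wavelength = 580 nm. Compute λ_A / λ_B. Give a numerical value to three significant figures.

7160

λ_A = 0.004150 m (from frequency = 72.24 GHz, via λ = c/f).
λ_B = 5.800·10^-7 m (from wavelength = 580 nm, via λ given directly).
Ratio = 0.004150 / 5.800·10^-7 = 7160.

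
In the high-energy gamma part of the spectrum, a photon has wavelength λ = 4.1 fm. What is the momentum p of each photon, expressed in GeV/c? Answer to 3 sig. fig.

0.302 GeV/c

In SI units: λ = 4.1 fm = 4.1e-15 m.
Since p = h/λ for a photon, p = 1.616e-19 kg·m/s.
Converting to GeV/c: p = 0.3024 GeV/c ≈ 0.302 GeV/c.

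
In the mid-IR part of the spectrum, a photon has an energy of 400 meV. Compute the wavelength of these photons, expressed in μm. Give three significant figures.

Take h = 6.62607015e-34 J·s, c = 2.99792458e8 m/s, 1 eV = 1.602176634e-19 J.
Convert to SI: E = 400 meV = 6.4087e-20 J.
Apply λ = hc/E: λ = 3.100e-6 m.
Converting to μm: λ = 3.100 μm ≈ 3.10 μm.

3.10 μm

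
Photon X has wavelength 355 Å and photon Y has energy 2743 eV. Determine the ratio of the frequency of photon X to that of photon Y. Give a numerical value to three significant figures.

0.0127

f_X = 8.445e15 Hz (from wavelength = 355 Å, via f = c/λ).
f_Y = 6.633e17 Hz (from energy = 2743 eV, via f = E/h).
Ratio = 8.445e15 / 6.633e17 = 0.0127.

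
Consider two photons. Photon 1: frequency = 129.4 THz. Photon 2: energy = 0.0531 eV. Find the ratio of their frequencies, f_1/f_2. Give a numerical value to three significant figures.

f_1 = 1.294 × 10^14 Hz (from frequency = 129.4 THz, via f given directly).
f_2 = 1.284 × 10^13 Hz (from energy = 0.0531 eV, via f = E/h).
Ratio = 1.294 × 10^14 / 1.284 × 10^13 = 10.1.

10.1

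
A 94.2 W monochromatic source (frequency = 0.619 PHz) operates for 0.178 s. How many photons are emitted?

4.09e19 photons

Total energy: E_total = P·t = 94.2 × 0.178 = 16.77 J.
Per-photon energy: E = 4.102e-19 J.
N = E_total / E_photon = 4.09e19.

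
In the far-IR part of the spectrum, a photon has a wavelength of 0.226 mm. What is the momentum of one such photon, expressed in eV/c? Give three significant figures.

5.49 × 10^-3 eV/c

(h = 6.62607015 × 10^-34 J·s, c = 2.99792458 × 10^8 m/s, 1 eV = 1.602176634 × 10^-19 J.)
In SI units: λ = 0.226 mm = 2.26 × 10^-4 m.
For a photon p = h/λ, so p = 2.932 × 10^-30 kg·m/s.
Converting to eV/c: p = 0.005486 eV/c ≈ 5.49 × 10^-3 eV/c.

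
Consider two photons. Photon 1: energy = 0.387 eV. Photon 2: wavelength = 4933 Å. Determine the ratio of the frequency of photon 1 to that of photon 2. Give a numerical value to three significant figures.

0.154

f_1 = 9.358·10^13 Hz (from energy = 0.387 eV, via f = E/h).
f_2 = 6.077·10^14 Hz (from wavelength = 4933 Å, via f = c/λ).
Ratio = 9.358·10^13 / 6.077·10^14 = 0.154.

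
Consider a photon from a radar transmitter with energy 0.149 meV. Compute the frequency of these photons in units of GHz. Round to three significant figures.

36.0 GHz

First convert: E = 0.149 meV = 2.3872e-23 J.
For a photon f = E/h, so f = 3.603e10 Hz.
Converting to GHz: f = 36.03 GHz ≈ 36.0 GHz.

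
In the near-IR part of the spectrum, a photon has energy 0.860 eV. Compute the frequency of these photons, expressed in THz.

Take h = 6.62607015e-34 J·s, 1 eV = 1.602176634e-19 J.
In SI units: E = 0.860 eV = 1.3779e-19 J.
For a photon f = E/h, so f = 2.079e14 Hz.
Converting to THz: f = 207.9 THz ≈ 208 THz.

208 THz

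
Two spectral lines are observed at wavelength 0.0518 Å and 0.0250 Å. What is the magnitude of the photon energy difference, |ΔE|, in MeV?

Using E = hc/λ: E₁ = 3.835 × 10^-14 J, E₂ = 7.946 × 10^-14 J.
|ΔE| = |3.835 × 10^-14 − 7.946 × 10^-14| = 4.11 × 10^-14 J = 0.257 MeV.

0.257 MeV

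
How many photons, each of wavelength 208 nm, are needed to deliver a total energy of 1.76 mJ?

1.84 × 10^15 photons

Per-photon energy: E = 9.550 × 10^-19 J (from wavelength = 208 nm).
N = E_total / E_photon = 0.00176 J / 9.550 × 10^-19 J = 1.84 × 10^15.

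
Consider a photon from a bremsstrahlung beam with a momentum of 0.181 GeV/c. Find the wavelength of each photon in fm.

Use h = 6.62607015e-34 J·s, c = 2.99792458e8 m/s, 1 eV = 1.602176634e-19 J.
Convert to SI: p = 0.181 GeV/c = 9.6732e-20 kg·m/s.
For a photon λ = h/p, so λ = 6.850e-15 m.
Converting to fm: λ = 6.850 fm ≈ 6.85 fm.

6.85 fm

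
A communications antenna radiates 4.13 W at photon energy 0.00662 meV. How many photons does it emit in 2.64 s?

1.03·10^25 photons

Total energy: E_total = P·t = 4.13 × 2.64 = 10.90 J.
Per-photon energy: E = 1.061·10^-24 J.
N = E_total / E_photon = 1.03·10^25.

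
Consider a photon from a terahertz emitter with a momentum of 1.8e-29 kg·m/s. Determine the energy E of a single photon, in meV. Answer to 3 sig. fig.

Take c = 2.99792458e8 m/s, 1 eV = 1.602176634e-19 J.
Apply E = pc: E = 5.396e-21 J.
Converting to meV: E = 33.68 meV ≈ 33.7 meV.

33.7 meV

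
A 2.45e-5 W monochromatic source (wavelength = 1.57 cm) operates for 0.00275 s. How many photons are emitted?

Total energy: E_total = P·t = 2.45e-5 × 0.00275 = 6.737e-8 J.
Per-photon energy: E = 1.265e-23 J.
N = E_total / E_photon = 5.33e15.

5.33e15 photons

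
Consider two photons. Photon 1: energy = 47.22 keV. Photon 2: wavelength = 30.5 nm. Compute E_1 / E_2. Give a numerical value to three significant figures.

1160

E_1 = 7.565 × 10^-15 J (from energy = 47.22 keV, via E given directly).
E_2 = 6.513 × 10^-18 J (from wavelength = 30.5 nm, via E = hc/λ).
Ratio = 7.565 × 10^-15 / 6.513 × 10^-18 = 1160.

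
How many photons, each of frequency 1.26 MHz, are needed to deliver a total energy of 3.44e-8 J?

Per-photon energy: E = 8.349e-28 J (from frequency = 1.26 MHz).
N = E_total / E_photon = 3.44e-8 J / 8.349e-28 J = 4.12e19.

4.12e19 photons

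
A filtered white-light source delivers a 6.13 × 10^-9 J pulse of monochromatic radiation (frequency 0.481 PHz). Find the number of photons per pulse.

Per-photon energy: E = 3.187 × 10^-19 J (from frequency = 0.481 PHz).
N = E_total / E_photon = 6.13 × 10^-9 J / 3.187 × 10^-19 J = 1.92 × 10^10.

1.92 × 10^10 photons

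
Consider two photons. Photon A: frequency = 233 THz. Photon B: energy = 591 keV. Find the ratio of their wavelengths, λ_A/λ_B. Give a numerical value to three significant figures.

6.13e5

λ_A = 1.287e-6 m (from frequency = 233 THz, via λ = c/f).
λ_B = 2.098e-12 m (from energy = 591 keV, via λ = hc/E).
Ratio = 1.287e-6 / 2.098e-12 = 6.13e5.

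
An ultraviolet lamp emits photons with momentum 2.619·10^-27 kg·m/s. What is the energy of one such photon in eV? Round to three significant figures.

4.90 eV

(c = 2.99792458·10^8 m/s, 1 eV = 1.602176634·10^-19 J.)
For a photon E = pc, so E = 7.852·10^-19 J.
Converting to eV: E = 4.901 eV ≈ 4.90 eV.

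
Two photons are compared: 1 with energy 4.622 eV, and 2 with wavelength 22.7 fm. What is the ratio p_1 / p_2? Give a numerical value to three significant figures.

8.46e-8

p_1 = 2.470e-27 kg·m/s (from energy = 4.622 eV, via p = E/c).
p_2 = 2.919e-20 kg·m/s (from wavelength = 22.7 fm, via p = h/λ).
Ratio = 2.470e-27 / 2.919e-20 = 8.46e-8.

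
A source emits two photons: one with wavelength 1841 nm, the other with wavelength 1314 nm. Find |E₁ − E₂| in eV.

Using E = hc/λ: E₁ = 1.0790 × 10^-19 J, E₂ = 1.5118 × 10^-19 J.
|ΔE| = |1.0790 × 10^-19 − 1.5118 × 10^-19| = 4.33 × 10^-20 J = 0.270 eV.

0.270 eV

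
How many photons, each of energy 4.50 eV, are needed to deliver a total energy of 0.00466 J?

Per-photon energy: E = 7.210 × 10^-19 J (from energy = 4.50 eV).
N = E_total / E_photon = 0.00466 J / 7.210 × 10^-19 J = 6.46 × 10^15.

6.46 × 10^15 photons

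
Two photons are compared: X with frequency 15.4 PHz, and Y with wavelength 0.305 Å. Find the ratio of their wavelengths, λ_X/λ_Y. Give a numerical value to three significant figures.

638

λ_X = 1.947e-8 m (from frequency = 15.4 PHz, via λ = c/f).
λ_Y = 3.050e-11 m (from wavelength = 0.305 Å, via λ given directly).
Ratio = 1.947e-8 / 3.050e-11 = 638.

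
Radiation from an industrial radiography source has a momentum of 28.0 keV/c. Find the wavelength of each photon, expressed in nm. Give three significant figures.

0.0443 nm

(h = 6.62607015e-34 J·s, c = 2.99792458e8 m/s, 1 eV = 1.602176634e-19 J.)
First convert: p = 28.0 keV/c = 1.4964e-23 kg·m/s.
Since λ = h/p for a photon, λ = 4.428e-11 m.
Converting to nm: λ = 0.04428 nm ≈ 0.0443 nm.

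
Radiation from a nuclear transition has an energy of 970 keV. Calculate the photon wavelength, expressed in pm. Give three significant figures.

1.28 pm

In SI units: E = 970 keV = 1.5541 × 10^-13 J.
Apply λ = hc/E: λ = 1.278 × 10^-12 m.
Converting to pm: λ = 1.278 pm ≈ 1.28 pm.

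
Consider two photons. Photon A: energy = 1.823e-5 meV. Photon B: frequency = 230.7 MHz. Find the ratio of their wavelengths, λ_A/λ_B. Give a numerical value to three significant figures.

52.3

λ_A = 68.01 m (from energy = 1.823e-5 meV, via λ = hc/E).
λ_B = 1.299 m (from frequency = 230.7 MHz, via λ = c/f).
Ratio = 68.01 / 1.299 = 52.3.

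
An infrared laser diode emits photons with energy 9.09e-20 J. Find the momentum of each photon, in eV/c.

0.567 eV/c

Since p = E/c for a photon, p = 3.032e-28 kg·m/s.
Converting to eV/c: p = 0.5674 eV/c ≈ 0.567 eV/c.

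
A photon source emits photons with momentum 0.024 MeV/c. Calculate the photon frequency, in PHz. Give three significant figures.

5800 PHz

Convert to SI: p = 0.024 MeV/c = 1.2826·10^-23 kg·m/s.
Apply f = pc/h: f = 5.803·10^18 Hz.
Converting to PHz: f = 5803 PHz ≈ 5800 PHz.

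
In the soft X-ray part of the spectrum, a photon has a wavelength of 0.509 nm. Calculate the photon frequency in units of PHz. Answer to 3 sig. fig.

Use c = 2.99792458 × 10^8 m/s.
First convert: λ = 0.509 nm = 5.09 × 10^-10 m.
Apply f = c/λ: f = 5.890 × 10^17 Hz.
Converting to PHz: f = 589.0 PHz ≈ 589 PHz.

589 PHz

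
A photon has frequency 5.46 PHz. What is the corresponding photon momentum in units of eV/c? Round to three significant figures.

22.6 eV/c

(h = 6.62607015·10^-34 J·s, c = 2.99792458·10^8 m/s, 1 eV = 1.602176634·10^-19 J.)
First convert: f = 5.46 PHz = 5.46·10^15 Hz.
For a photon p = hf/c, so p = 1.207·10^-26 kg·m/s.
Converting to eV/c: p = 22.58 eV/c ≈ 22.6 eV/c.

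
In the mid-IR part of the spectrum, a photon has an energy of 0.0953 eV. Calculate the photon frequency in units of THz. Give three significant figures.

(h = 6.62607015e-34 J·s, 1 eV = 1.602176634e-19 J.)
First convert: E = 0.0953 eV = 1.5269e-20 J.
Apply f = E/h: f = 2.304e13 Hz.
Converting to THz: f = 23.04 THz ≈ 23.0 THz.

23.0 THz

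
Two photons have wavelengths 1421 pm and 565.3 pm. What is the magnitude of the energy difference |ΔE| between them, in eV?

Using E = hc/λ: E₁ = 1.3979 × 10^-16 J, E₂ = 3.5140 × 10^-16 J.
|ΔE| = |1.3979 × 10^-16 − 3.5140 × 10^-16| = 2.12 × 10^-16 J = 1320 eV.

1320 eV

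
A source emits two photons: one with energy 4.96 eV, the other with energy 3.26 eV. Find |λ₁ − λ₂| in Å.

1300 Å

Using λ = hc/E: λ₁ = 2.500e-7 m, λ₂ = 3.803e-7 m.
|Δλ| = |2.500e-7 − 3.803e-7| = 1.30e-7 m = 1300 Å.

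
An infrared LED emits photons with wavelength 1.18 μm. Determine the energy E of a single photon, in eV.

1.05 eV

Take h = 6.62607015e-34 J·s, c = 2.99792458e8 m/s, 1 eV = 1.602176634e-19 J.
First convert: λ = 1.18 μm = 1.18e-6 m.
Apply E = hc/λ: E = 1.683e-19 J.
Converting to eV: E = 1.051 eV ≈ 1.05 eV.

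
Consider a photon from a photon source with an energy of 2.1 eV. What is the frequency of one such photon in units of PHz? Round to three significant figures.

Convert to SI: E = 2.1 eV = 3.3646·10^-19 J.
Since f = E/h for a photon, f = 5.078·10^14 Hz.
Converting to PHz: f = 0.5078 PHz ≈ 0.508 PHz.

0.508 PHz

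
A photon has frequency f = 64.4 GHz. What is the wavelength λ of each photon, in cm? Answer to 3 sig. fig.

0.466 cm

(c = 2.99792458e8 m/s.)
First convert: f = 64.4 GHz = 6.44e10 Hz.
Since λ = c/f for a photon, λ = 0.004655 m.
Converting to cm: λ = 0.4655 cm ≈ 0.466 cm.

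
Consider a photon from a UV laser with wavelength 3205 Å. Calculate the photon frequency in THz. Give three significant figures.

Convert to SI: λ = 3205 Å = 3.205e-7 m.
Apply f = c/λ: f = 9.354e14 Hz.
Converting to THz: f = 935.4 THz ≈ 935 THz.

935 THz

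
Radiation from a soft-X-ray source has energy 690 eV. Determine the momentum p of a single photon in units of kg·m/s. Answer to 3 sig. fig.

(c = 2.99792458e8 m/s, 1 eV = 1.602176634e-19 J.)
Convert to SI: E = 690 eV = 1.1055e-16 J.
Apply p = E/c: p = 3.688e-25 kg·m/s.
So p ≈ 3.69e-25 kg·m/s.

3.69e-25 kg·m/s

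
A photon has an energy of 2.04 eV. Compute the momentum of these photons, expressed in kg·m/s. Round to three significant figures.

1.09e-27 kg·m/s

First convert: E = 2.04 eV = 3.2684e-19 J.
Since p = E/c for a photon, p = 1.090e-27 kg·m/s.
So p ≈ 1.09e-27 kg·m/s.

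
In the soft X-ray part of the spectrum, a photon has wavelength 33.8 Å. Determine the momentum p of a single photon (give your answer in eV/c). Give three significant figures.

367 eV/c

Convert to SI: λ = 33.8 Å = 3.38 × 10^-9 m.
For a photon p = h/λ, so p = 1.960 × 10^-25 kg·m/s.
Converting to eV/c: p = 366.8 eV/c ≈ 367 eV/c.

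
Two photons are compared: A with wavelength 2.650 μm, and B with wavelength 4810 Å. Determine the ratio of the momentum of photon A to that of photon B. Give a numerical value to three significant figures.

p_A = 2.500 × 10^-28 kg·m/s (from wavelength = 2.650 μm, via p = h/λ).
p_B = 1.378 × 10^-27 kg·m/s (from wavelength = 4810 Å, via p = h/λ).
Ratio = 2.500 × 10^-28 / 1.378 × 10^-27 = 0.182.

0.182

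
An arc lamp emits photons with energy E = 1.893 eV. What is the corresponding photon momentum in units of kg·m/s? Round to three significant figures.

Convert to SI: E = 1.893 eV = 3.0329 × 10^-19 J.
The photon relation is p = E/c, giving p = 1.012 × 10^-27 kg·m/s.
So p ≈ 1.01 × 10^-27 kg·m/s.

1.01 × 10^-27 kg·m/s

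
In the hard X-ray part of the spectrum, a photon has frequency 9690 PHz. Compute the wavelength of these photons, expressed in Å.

Take c = 2.99792458 × 10^8 m/s.
In SI units: f = 9690 PHz = 9.69 × 10^18 Hz.
Apply λ = c/f: λ = 3.094 × 10^-11 m.
Converting to Å: λ = 0.3094 Å ≈ 0.309 Å.

0.309 Å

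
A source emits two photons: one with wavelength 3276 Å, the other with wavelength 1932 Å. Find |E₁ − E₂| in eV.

2.63 eV

Using E = hc/λ: E₁ = 6.0636e-19 J, E₂ = 1.0282e-18 J.
|ΔE| = |6.0636e-19 − 1.0282e-18| = 4.22e-19 J = 2.63 eV.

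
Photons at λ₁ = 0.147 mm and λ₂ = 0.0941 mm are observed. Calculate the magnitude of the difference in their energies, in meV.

4.74 meV

Using E = hc/λ: E₁ = 1.351·10^-21 J, E₂ = 2.111·10^-21 J.
|ΔE| = |1.351·10^-21 − 2.111·10^-21| = 7.60·10^-22 J = 4.74 meV.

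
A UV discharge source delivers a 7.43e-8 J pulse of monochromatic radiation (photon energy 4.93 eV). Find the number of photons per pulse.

9.41e10 photons

Per-photon energy: E = 7.899e-19 J (from energy = 4.93 eV).
N = E_total / E_photon = 7.43e-8 J / 7.899e-19 J = 9.41e10.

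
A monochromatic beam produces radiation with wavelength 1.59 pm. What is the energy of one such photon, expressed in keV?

780 keV

Use h = 6.62607015 × 10^-34 J·s, c = 2.99792458 × 10^8 m/s, 1 eV = 1.602176634 × 10^-19 J.
First convert: λ = 1.59 pm = 1.59 × 10^-12 m.
Since E = hc/λ for a photon, E = 1.249 × 10^-13 J.
Converting to keV: E = 779.8 keV ≈ 780 keV.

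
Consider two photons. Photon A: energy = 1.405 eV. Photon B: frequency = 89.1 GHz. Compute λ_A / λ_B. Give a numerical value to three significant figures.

2.62e-4

λ_A = 8.824e-7 m (from energy = 1.405 eV, via λ = hc/E).
λ_B = 0.003365 m (from frequency = 89.1 GHz, via λ = c/f).
Ratio = 8.824e-7 / 0.003365 = 2.62e-4.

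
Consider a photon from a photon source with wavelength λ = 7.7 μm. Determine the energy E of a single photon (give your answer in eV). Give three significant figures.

0.161 eV

(h = 6.62607015 × 10^-34 J·s, c = 2.99792458 × 10^8 m/s, 1 eV = 1.602176634 × 10^-19 J.)
In SI units: λ = 7.7 μm = 7.7 × 10^-6 m.
Since E = hc/λ for a photon, E = 2.580 × 10^-20 J.
Converting to eV: E = 0.1610 eV ≈ 0.161 eV.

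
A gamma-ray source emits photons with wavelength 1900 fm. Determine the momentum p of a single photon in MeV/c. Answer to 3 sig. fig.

0.653 MeV/c

Take h = 6.62607015e-34 J·s, c = 2.99792458e8 m/s, 1 eV = 1.602176634e-19 J.
First convert: λ = 1900 fm = 1.9e-12 m.
Apply p = h/λ: p = 3.487e-22 kg·m/s.
Converting to MeV/c: p = 0.6525 MeV/c ≈ 0.653 MeV/c.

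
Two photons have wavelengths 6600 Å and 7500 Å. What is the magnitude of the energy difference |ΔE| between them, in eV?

Using E = hc/λ: E₁ = 3.010e-19 J, E₂ = 2.649e-19 J.
|ΔE| = |3.010e-19 − 2.649e-19| = 3.61e-20 J = 0.225 eV.

0.225 eV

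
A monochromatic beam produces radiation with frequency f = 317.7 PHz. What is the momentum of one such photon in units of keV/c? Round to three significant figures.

(h = 6.62607015 × 10^-34 J·s, c = 2.99792458 × 10^8 m/s, 1 eV = 1.602176634 × 10^-19 J.)
First convert: f = 317.7 PHz = 3.177 × 10^17 Hz.
For a photon p = hf/c, so p = 7.022 × 10^-25 kg·m/s.
Converting to keV/c: p = 1.314 keV/c ≈ 1.31 keV/c.

1.31 keV/c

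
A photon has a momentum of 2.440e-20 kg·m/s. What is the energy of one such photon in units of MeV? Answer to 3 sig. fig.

Since E = pc for a photon, E = 7.315e-12 J.
Converting to MeV: E = 45.66 MeV ≈ 45.7 MeV.

45.7 MeV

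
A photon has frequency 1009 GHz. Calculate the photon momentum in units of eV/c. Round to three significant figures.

4.17e-3 eV/c

First convert: f = 1009 GHz = 1.009e12 Hz.
The photon relation is p = hf/c, giving p = 2.230e-30 kg·m/s.
Converting to eV/c: p = 0.004173 eV/c ≈ 4.17e-3 eV/c.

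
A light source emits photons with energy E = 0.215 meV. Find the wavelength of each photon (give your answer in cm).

0.577 cm

Use h = 6.62607015e-34 J·s, c = 2.99792458e8 m/s, 1 eV = 1.602176634e-19 J.
First convert: E = 0.215 meV = 3.4447e-23 J.
Apply λ = hc/E: λ = 0.005767 m.
Converting to cm: λ = 0.5767 cm ≈ 0.577 cm.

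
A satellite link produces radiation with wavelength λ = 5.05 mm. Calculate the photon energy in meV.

0.246 meV

Use h = 6.62607015 × 10^-34 J·s, c = 2.99792458 × 10^8 m/s, 1 eV = 1.602176634 × 10^-19 J.
Convert to SI: λ = 5.05 mm = 0.00505 m.
For a photon E = hc/λ, so E = 3.934 × 10^-23 J.
Converting to meV: E = 0.2455 meV ≈ 0.246 meV.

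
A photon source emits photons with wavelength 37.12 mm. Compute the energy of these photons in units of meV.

Use h = 6.62607015 × 10^-34 J·s, c = 2.99792458 × 10^8 m/s, 1 eV = 1.602176634 × 10^-19 J.
Convert to SI: λ = 37.12 mm = 0.03712 m.
Apply E = hc/λ: E = 5.351 × 10^-24 J.
Converting to meV: E = 0.03340 meV ≈ 0.0334 meV.

0.0334 meV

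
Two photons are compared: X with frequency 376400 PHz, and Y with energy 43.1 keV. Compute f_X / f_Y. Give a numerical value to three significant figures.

f_X = 3.764 × 10^20 Hz (from frequency = 376400 PHz, via f given directly).
f_Y = 1.042 × 10^19 Hz (from energy = 43.1 keV, via f = E/h).
Ratio = 3.764 × 10^20 / 1.042 × 10^19 = 36.1.

36.1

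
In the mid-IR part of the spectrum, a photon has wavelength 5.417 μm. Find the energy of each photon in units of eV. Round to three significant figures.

0.229 eV

First convert: λ = 5.417 μm = 5.417e-6 m.
The photon relation is E = hc/λ, giving E = 3.667e-20 J.
Converting to eV: E = 0.2289 eV ≈ 0.229 eV.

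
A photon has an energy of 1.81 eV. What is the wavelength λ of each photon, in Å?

6850 Å

(h = 6.62607015e-34 J·s, c = 2.99792458e8 m/s, 1 eV = 1.602176634e-19 J.)
In SI units: E = 1.81 eV = 2.8999e-19 J.
For a photon λ = hc/E, so λ = 6.850e-7 m.
Converting to Å: λ = 6850 Å ≈ 6850 Å.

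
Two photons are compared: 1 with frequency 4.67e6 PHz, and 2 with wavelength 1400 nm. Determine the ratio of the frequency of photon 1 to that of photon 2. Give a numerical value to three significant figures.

f_1 = 4.670e21 Hz (from frequency = 4.67e6 PHz, via f given directly).
f_2 = 2.141e14 Hz (from wavelength = 1400 nm, via f = c/λ).
Ratio = 4.670e21 / 2.141e14 = 2.18e7.

2.18e7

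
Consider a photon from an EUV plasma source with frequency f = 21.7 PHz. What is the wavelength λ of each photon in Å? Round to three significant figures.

138 Å

Convert to SI: f = 21.7 PHz = 2.17 × 10^16 Hz.
Since λ = c/f for a photon, λ = 1.382 × 10^-8 m.
Converting to Å: λ = 138.2 Å ≈ 138 Å.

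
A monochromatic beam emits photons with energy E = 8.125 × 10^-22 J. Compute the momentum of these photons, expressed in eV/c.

(c = 2.99792458 × 10^8 m/s, 1 eV = 1.602176634 × 10^-19 J.)
Apply p = E/c: p = 2.710 × 10^-30 kg·m/s.
Converting to eV/c: p = 0.005071 eV/c ≈ 5.07 × 10^-3 eV/c.

5.07 × 10^-3 eV/c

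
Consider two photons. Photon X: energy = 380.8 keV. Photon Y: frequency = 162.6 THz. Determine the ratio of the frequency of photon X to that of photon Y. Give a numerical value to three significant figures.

5.66 × 10^5

f_X = 9.208 × 10^19 Hz (from energy = 380.8 keV, via f = E/h).
f_Y = 1.626 × 10^14 Hz (from frequency = 162.6 THz, via f given directly).
Ratio = 9.208 × 10^19 / 1.626 × 10^14 = 5.66 × 10^5.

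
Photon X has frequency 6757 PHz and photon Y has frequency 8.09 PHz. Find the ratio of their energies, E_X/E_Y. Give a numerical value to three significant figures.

E_X = 4.477e-15 J (from frequency = 6757 PHz, via E = hf).
E_Y = 5.360e-18 J (from frequency = 8.09 PHz, via E = hf).
Ratio = 4.477e-15 / 5.360e-18 = 835.

835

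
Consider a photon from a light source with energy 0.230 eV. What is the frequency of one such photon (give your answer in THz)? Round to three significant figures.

55.6 THz

First convert: E = 0.230 eV = 3.6850·10^-20 J.
The photon relation is f = E/h, giving f = 5.561·10^13 Hz.
Converting to THz: f = 55.61 THz ≈ 55.6 THz.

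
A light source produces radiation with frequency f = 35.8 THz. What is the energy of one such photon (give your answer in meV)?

Use h = 6.62607015e-34 J·s, 1 eV = 1.602176634e-19 J.
First convert: f = 35.8 THz = 3.58e13 Hz.
For a photon E = hf, so E = 2.372e-20 J.
Converting to meV: E = 148.1 meV ≈ 148 meV.

148 meV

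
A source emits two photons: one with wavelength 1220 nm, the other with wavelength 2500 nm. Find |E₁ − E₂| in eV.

0.520 eV

Using E = hc/λ: E₁ = 1.628 × 10^-19 J, E₂ = 7.946 × 10^-20 J.
|ΔE| = |1.628 × 10^-19 − 7.946 × 10^-20| = 8.34 × 10^-20 J = 0.520 eV.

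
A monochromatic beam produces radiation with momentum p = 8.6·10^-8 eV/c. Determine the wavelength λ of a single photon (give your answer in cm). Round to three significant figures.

Use h = 6.62607015·10^-34 J·s, c = 2.99792458·10^8 m/s, 1 eV = 1.602176634·10^-19 J.
In SI units: p = 8.6·10^-8 eV/c = 4.5961·10^-35 kg·m/s.
For a photon λ = h/p, so λ = 14.42 m.
Converting to cm: λ = 1442 cm ≈ 1440 cm.

1440 cm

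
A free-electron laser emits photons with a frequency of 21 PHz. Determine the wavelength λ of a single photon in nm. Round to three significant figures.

14.3 nm

First convert: f = 21 PHz = 2.1·10^16 Hz.
The photon relation is λ = c/f, giving λ = 1.428·10^-8 m.
Converting to nm: λ = 14.28 nm ≈ 14.3 nm.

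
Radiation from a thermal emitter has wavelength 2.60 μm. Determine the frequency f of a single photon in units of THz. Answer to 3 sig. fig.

115 THz

(c = 2.99792458e8 m/s.)
First convert: λ = 2.60 μm = 2.60e-6 m.
Apply f = c/λ: f = 1.153e14 Hz.
Converting to THz: f = 115.3 THz ≈ 115 THz.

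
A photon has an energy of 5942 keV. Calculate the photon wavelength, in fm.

In SI units: E = 5942 keV = 9.5201·10^-13 J.
The photon relation is λ = hc/E, giving λ = 2.087·10^-13 m.
Converting to fm: λ = 208.7 fm ≈ 209 fm.

209 fm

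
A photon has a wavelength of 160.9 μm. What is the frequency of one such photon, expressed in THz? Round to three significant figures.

1.86 THz

(c = 2.99792458 × 10^8 m/s.)
First convert: λ = 160.9 μm = 1.609 × 10^-4 m.
The photon relation is f = c/λ, giving f = 1.863 × 10^12 Hz.
Converting to THz: f = 1.863 THz ≈ 1.86 THz.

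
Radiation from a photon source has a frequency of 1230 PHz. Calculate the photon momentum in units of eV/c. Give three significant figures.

Use h = 6.62607015e-34 J·s, c = 2.99792458e8 m/s, 1 eV = 1.602176634e-19 J.
In SI units: f = 1230 PHz = 1.23e18 Hz.
Apply p = hf/c: p = 2.719e-24 kg·m/s.
Converting to eV/c: p = 5087 eV/c ≈ 5090 eV/c.

5090 eV/c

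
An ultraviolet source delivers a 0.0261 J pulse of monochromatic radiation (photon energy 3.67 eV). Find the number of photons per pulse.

Per-photon energy: E = 5.880e-19 J (from energy = 3.67 eV).
N = E_total / E_photon = 0.0261 J / 5.880e-19 J = 4.44e16.

4.44e16 photons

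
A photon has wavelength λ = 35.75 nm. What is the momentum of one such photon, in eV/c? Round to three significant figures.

Convert to SI: λ = 35.75 nm = 3.575·10^-8 m.
The photon relation is p = h/λ, giving p = 1.853·10^-26 kg·m/s.
Converting to eV/c: p = 34.68 eV/c ≈ 34.7 eV/c.

34.7 eV/c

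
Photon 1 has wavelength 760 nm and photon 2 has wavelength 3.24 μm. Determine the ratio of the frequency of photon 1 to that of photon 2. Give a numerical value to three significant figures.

f_1 = 3.945e14 Hz (from wavelength = 760 nm, via f = c/λ).
f_2 = 9.253e13 Hz (from wavelength = 3.24 μm, via f = c/λ).
Ratio = 3.945e14 / 9.253e13 = 4.26.

4.26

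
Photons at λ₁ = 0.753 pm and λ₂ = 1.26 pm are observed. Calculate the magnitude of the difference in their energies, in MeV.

Using E = hc/λ: E₁ = 2.638 × 10^-13 J, E₂ = 1.577 × 10^-13 J.
|ΔE| = |2.638 × 10^-13 − 1.577 × 10^-13| = 1.06 × 10^-13 J = 0.663 MeV.

0.663 MeV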